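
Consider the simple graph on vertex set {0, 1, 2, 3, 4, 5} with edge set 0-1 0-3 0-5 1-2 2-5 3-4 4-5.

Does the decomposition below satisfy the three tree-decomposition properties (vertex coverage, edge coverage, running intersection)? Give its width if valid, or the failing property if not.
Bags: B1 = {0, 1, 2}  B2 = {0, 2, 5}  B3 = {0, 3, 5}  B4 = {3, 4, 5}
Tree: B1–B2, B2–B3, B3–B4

Yes; width 2.

Vertex coverage: the bags together contain {0, 1, 2, 3, 4, 5}, the full vertex set. Edge coverage: each edge of G has both endpoints in at least one bag. Running intersection: for every vertex, the bags containing it form a connected subtree. All three properties hold, so this is a valid tree decomposition of width max|bag| − 1 = 2, and hence tw(G) ≤ 2.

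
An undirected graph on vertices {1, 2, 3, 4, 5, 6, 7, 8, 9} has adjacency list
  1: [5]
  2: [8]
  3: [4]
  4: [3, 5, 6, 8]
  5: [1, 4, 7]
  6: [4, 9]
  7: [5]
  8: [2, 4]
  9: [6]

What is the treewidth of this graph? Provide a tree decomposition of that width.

Treewidth 1.
One optimal decomposition is:
Bags: B1 = {3, 4}  B2 = {4, 8}  B3 = {2, 8}  B4 = {4, 6}  B5 = {4, 5}  B6 = {6, 9}  B7 = {5, 7}  B8 = {1, 5}
Tree: B1–B2, B2–B3, B1–B4, B4–B5, B4–B6, B5–B7, B7–B8

Every bag has size at most 2, so the width is 2 − 1 = 1 and tw(G) ≤ 1. Any graph with an edge has treewidth ≥ 1, and G has the edge 3–4. Hence tw(G) = 1 exactly.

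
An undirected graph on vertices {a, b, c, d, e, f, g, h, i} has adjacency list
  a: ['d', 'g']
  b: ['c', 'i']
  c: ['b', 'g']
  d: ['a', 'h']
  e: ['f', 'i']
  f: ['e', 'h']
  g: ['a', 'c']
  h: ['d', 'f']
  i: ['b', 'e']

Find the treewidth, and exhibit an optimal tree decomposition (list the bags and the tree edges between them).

Treewidth 2.
One such decomposition:
Bags: B1 = {d, f, h}  B2 = {a, d, f}  B3 = {a, f, g}  B4 = {c, f, g}  B5 = {b, c, f}  B6 = {b, f, i}  B7 = {e, f, i}
Tree: B1–B2, B2–B3, B3–B4, B4–B5, B5–B6, B6–B7

Each bag holds 3 vertices, so the decomposition has width 2, which upper-bounds the treewidth. The edges f–h–d–a–g–c–b–i–e–f form a cycle, so G is not a tree and its treewidth is at least 2. Combining the bounds, tw(G) = 2.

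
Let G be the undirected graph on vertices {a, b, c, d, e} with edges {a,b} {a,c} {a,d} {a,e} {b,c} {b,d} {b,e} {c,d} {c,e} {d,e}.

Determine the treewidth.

A width-4 tree decomposition is:
Bags: B1 = {a, b, c, d, e}
Tree: (single bag)
A single bag containing all 5 vertices is trivially a valid decomposition of width 4. Conversely, {a, b, c, d, e} is a clique of size 5, and the vertices of any clique must share a bag in every tree decomposition; so some bag has ≥ 5 vertices and tw(G) ≥ 4. Therefore the treewidth is 4.

4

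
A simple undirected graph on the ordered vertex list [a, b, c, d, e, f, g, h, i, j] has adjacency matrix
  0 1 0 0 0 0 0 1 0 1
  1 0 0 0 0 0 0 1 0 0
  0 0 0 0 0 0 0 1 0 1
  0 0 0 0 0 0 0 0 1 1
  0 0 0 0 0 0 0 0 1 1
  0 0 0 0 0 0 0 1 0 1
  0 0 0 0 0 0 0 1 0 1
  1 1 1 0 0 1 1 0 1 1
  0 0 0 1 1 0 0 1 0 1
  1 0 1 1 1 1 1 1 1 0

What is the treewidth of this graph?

A width-2 tree decomposition is:
Bags: B1 = {h, i, j}  B2 = {e, i, j}  B3 = {d, i, j}  B4 = {c, h, j}  B5 = {a, h, j}  B6 = {a, b, h}  B7 = {g, h, j}  B8 = {f, h, j}
Tree: B1–B2, B1–B3, B1–B4, B1–B5, B5–B6, B4–B7, B4–B8
Each bag holds 3 vertices, so the decomposition has width 2, which upper-bounds the treewidth. For the lower bound, the 3 vertices {d, i, j} are pairwise adjacent, and any tree decomposition puts a clique entirely inside one bag — forcing width ≥ 2. The upper and lower bounds meet at 2, so that is the treewidth.

2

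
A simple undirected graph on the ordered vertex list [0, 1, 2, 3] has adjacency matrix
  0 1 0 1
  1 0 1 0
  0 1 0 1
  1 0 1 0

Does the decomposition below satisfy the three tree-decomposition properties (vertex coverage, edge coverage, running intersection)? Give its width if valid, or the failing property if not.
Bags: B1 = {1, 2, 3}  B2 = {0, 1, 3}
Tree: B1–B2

Yes; width 2.

Every vertex of G appears in some bag (union = {0, 1, 2, 3}); every edge is covered by a bag; and for each vertex v the set of bags containing v is connected in the bag tree. The decomposition is therefore valid. The largest bag has 3 vertices, so the width is 2.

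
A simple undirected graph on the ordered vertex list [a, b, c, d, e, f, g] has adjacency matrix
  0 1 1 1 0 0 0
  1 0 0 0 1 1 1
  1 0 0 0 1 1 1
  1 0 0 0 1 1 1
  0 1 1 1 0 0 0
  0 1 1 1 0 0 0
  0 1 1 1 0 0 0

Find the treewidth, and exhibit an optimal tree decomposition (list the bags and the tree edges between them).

Each bag holds 4 vertices, so the decomposition has width 3, which upper-bounds the treewidth. For the lower bound: the 4 vertex sets {c,e}, {b,g}, {d}, {f} are disjoint, each induces a connected subgraph, and every pair is joined by at least one edge of G. Contracting each set to a single vertex therefore yields K_{4} as a minor, and since treewidth is minor-monotone, tw(G) ≥ tw(K_{4}) = 3. Hence tw(G) = 3 exactly.

Treewidth 3.
One such decomposition:
Bags: B1 = {b, c, d, e}  B2 = {b, c, d, g}  B3 = {b, c, d, f}  B4 = {a, b, c, d}
Tree: B1–B2, B2–B3, B3–B4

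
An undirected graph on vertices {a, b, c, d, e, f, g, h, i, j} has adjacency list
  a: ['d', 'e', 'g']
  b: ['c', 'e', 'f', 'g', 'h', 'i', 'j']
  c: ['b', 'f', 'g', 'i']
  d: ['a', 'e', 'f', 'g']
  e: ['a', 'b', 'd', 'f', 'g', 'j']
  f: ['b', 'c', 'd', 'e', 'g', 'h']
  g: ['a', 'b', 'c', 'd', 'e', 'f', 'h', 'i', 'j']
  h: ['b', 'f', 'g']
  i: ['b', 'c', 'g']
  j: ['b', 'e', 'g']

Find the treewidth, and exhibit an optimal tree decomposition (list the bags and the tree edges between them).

Treewidth 3.
One such decomposition:
Bags: B1 = {d, e, f, g}  B2 = {b, e, f, g}  B3 = {b, e, g, j}  B4 = {b, c, f, g}  B5 = {b, c, g, i}  B6 = {a, d, e, g}  B7 = {b, f, g, h}
Tree: B1–B2, B2–B3, B2–B4, B4–B5, B1–B6, B4–B7

Each bag holds 4 vertices, so the decomposition has width 3, which upper-bounds the treewidth. For the lower bound, the 4 vertices {a, d, e, g} are pairwise adjacent, and any tree decomposition puts a clique entirely inside one bag — forcing width ≥ 3. Combining the bounds, tw(G) = 3.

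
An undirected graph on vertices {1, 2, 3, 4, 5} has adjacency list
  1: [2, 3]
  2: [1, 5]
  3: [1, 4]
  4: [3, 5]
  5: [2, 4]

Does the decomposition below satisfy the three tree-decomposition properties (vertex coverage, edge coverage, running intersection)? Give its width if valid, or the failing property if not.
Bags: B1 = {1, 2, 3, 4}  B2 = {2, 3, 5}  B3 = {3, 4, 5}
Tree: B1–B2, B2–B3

No — bags containing vertex 4 are not connected in the tree.

A tree decomposition must satisfy three properties: every vertex lies in some bag; for every edge, both endpoints lie together in some bag; and for every vertex, the bags containing it form a connected subtree. Here bags containing vertex 4 are not connected in the tree, so the decomposition is invalid.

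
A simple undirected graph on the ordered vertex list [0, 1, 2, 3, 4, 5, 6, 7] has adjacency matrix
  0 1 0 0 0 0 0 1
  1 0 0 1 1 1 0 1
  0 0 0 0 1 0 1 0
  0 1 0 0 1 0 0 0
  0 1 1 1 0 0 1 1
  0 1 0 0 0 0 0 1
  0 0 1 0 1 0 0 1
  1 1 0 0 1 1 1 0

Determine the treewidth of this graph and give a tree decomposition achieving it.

Every bag has size at most 3, so the width is 3 − 1 = 2 and tw(G) ≤ 2. For the lower bound, the 3 vertices {1, 3, 4} are pairwise adjacent, and any tree decomposition puts a clique entirely inside one bag — forcing width ≥ 2. The upper and lower bounds meet at 2, so that is the treewidth.

Treewidth 2.
Bags: B1 = {1, 4, 7}  B2 = {4, 6, 7}  B3 = {1, 3, 4}  B4 = {0, 1, 7}  B5 = {2, 4, 6}  B6 = {1, 5, 7}
Tree: B1–B2, B1–B3, B1–B4, B2–B5, B4–B6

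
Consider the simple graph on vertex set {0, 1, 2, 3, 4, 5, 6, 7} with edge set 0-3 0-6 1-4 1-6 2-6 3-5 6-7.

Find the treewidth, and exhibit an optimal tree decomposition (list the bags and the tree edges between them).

Every bag has size at most 2, so the width is 2 − 1 = 1 and tw(G) ≤ 1. G has an edge, so its treewidth is at least 1. Combining the bounds, tw(G) = 1.

Treewidth 1.
Bags: B1 = {0, 6}  B2 = {0, 3}  B3 = {3, 5}  B4 = {1, 6}  B5 = {1, 4}  B6 = {6, 7}  B7 = {2, 6}
Tree: B1–B2, B2–B3, B1–B4, B4–B5, B4–B6, B6–B7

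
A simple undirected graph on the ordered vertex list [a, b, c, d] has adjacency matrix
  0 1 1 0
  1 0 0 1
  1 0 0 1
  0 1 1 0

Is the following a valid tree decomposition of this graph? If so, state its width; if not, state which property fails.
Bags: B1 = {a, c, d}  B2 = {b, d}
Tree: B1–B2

A tree decomposition must satisfy three properties: every vertex lies in some bag; for every edge, both endpoints lie together in some bag; and for every vertex, the bags containing it form a connected subtree. Here edge (a,b) lies in no bag, so the decomposition is invalid.

No — edge (a,b) lies in no bag.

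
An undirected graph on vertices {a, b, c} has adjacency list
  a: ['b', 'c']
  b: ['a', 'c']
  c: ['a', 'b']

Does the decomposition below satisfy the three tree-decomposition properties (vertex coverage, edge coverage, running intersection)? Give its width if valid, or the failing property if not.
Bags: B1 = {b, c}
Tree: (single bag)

No — vertex a appears in no bag.

A tree decomposition must satisfy three properties: every vertex lies in some bag; for every edge, both endpoints lie together in some bag; and for every vertex, the bags containing it form a connected subtree. Here vertex a appears in no bag, so the decomposition is invalid.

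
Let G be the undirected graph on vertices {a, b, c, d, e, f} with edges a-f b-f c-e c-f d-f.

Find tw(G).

1

A width-1 tree decomposition is:
Bags: B1 = {c, e}  B2 = {c, f}  B3 = {b, f}  B4 = {a, f}  B5 = {d, f}
Tree: B1–B2, B2–B3, B2–B4, B4–B5
Every bag has size at most 2, so the width is 2 − 1 = 1 and tw(G) ≤ 1. Since G has at least one edge (e.g. e–c), it is not an edgeless graph, so tw(G) ≥ 1. The upper and lower bounds meet at 1, so that is the treewidth.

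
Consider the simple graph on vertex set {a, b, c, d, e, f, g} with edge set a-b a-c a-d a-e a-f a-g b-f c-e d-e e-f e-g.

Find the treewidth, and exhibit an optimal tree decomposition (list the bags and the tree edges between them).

Treewidth 2.
One optimal decomposition is:
Bags: B1 = {a, e, g}  B2 = {a, e, f}  B3 = {a, c, e}  B4 = {a, d, e}  B5 = {a, b, f}
Tree: B1–B2, B1–B3, B1–B4, B2–B5

The largest bag has 3 vertices, giving width 2; this decomposition certifies tw(G) ≤ 2. On the other hand G contains the 3-clique {a, d, e}. A clique must lie in a single bag of any decomposition, so no decomposition can have width below 2. Combining the bounds, tw(G) = 2.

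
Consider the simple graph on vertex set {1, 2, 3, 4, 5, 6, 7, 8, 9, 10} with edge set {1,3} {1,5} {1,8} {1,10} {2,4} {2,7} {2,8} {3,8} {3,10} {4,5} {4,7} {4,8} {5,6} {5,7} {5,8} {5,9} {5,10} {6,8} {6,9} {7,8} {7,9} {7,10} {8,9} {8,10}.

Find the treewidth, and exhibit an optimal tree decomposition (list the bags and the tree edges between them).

Each bag holds 4 vertices, so the decomposition has width 3, which upper-bounds the treewidth. On the other hand G contains the 4-clique {2, 4, 7, 8}. A clique must lie in a single bag of any decomposition, so no decomposition can have width below 3. Therefore the treewidth is 3.

Treewidth 3.
One such decomposition:
Bags: B1 = {5, 7, 8, 10}  B2 = {1, 5, 8, 10}  B3 = {4, 5, 7, 8}  B4 = {5, 7, 8, 9}  B5 = {5, 6, 8, 9}  B6 = {1, 3, 8, 10}  B7 = {2, 4, 7, 8}
Tree: B1–B2, B1–B3, B3–B4, B4–B5, B2–B6, B3–B7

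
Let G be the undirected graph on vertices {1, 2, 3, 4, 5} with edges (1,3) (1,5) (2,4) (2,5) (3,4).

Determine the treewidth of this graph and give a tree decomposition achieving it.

The largest bag has 3 vertices, giving width 2; this decomposition certifies tw(G) ≤ 2. Since 3–4–2–5–1–3 is a cycle in G, G is not acyclic. Forests are exactly the graphs of treewidth ≤ 1, so tw(G) ≥ 2. Combining the bounds, tw(G) = 2.

Treewidth 2.
Bags: B1 = {2, 3, 4}  B2 = {2, 3, 5}  B3 = {1, 3, 5}
Tree: B1–B2, B2–B3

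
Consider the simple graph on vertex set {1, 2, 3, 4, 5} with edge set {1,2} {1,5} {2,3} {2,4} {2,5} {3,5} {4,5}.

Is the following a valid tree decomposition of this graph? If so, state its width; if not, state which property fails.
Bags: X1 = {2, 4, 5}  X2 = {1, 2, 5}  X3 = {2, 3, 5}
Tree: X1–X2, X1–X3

Vertex coverage: the bags together contain {1, 2, 3, 4, 5}, the full vertex set. Edge coverage: each edge of G has both endpoints in at least one bag. Running intersection: for every vertex, the bags containing it form a connected subtree. All three properties hold, so this is a valid tree decomposition of width max|bag| − 1 = 2, and hence tw(G) ≤ 2.

Yes; width 2.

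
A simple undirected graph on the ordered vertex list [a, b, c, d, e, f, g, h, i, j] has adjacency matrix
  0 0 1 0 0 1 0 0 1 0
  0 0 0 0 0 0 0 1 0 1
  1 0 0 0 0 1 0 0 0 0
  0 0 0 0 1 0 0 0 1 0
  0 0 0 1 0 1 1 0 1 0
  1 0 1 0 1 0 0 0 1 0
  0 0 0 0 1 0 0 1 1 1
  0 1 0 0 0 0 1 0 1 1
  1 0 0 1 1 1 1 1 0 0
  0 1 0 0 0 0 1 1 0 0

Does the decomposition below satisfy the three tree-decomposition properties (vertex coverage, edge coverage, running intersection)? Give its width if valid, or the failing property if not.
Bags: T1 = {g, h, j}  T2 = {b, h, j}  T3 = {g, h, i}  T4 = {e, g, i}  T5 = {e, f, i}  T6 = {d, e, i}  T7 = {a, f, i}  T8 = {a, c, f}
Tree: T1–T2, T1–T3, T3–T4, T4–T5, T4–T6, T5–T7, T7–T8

Yes; width 2.

Vertex coverage: the bags together contain {a, b, c, d, e, f, g, h, i, j}, the full vertex set. Edge coverage: each edge of G has both endpoints in at least one bag. Running intersection: for every vertex, the bags containing it form a connected subtree. All three properties hold, so this is a valid tree decomposition of width max|bag| − 1 = 2, and hence tw(G) ≤ 2.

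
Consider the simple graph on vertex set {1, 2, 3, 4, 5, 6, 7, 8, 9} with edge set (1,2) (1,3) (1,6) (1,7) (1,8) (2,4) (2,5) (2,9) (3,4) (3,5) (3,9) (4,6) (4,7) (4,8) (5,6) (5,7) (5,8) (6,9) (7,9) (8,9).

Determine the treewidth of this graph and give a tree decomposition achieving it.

Treewidth 4.
One optimal decomposition is:
Bags: B1 = {1, 3, 4, 5, 9}  B2 = {1, 4, 5, 8, 9}  B3 = {1, 4, 5, 6, 9}  B4 = {1, 2, 4, 5, 9}  B5 = {1, 4, 5, 7, 9}
Tree: B1–B2, B2–B3, B3–B4, B4–B5

The largest bag has 5 vertices, giving width 4; this decomposition certifies tw(G) ≤ 4. For the lower bound: the 5 vertex sets {3,9}, {4,8}, {1,6}, {5}, {2} are disjoint, each induces a connected subgraph, and every pair is joined by at least one edge of G. Contracting each set to a single vertex therefore yields K_{5} as a minor, and since treewidth is minor-monotone, tw(G) ≥ tw(K_{5}) = 4. Therefore the treewidth is 4.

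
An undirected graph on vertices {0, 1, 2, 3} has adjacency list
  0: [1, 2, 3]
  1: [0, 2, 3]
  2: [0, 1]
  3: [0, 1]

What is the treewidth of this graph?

2

A width-2 tree decomposition is:
Bags: B1 = {0, 1, 2}  B2 = {0, 1, 3}
Tree: B1–B2
Every bag has size at most 3, so the width is 3 − 1 = 2 and tw(G) ≤ 2. Conversely, {0, 1, 2} is a clique of size 3, and the vertices of any clique must share a bag in every tree decomposition; so some bag has ≥ 3 vertices and tw(G) ≥ 2. Therefore the treewidth is 2.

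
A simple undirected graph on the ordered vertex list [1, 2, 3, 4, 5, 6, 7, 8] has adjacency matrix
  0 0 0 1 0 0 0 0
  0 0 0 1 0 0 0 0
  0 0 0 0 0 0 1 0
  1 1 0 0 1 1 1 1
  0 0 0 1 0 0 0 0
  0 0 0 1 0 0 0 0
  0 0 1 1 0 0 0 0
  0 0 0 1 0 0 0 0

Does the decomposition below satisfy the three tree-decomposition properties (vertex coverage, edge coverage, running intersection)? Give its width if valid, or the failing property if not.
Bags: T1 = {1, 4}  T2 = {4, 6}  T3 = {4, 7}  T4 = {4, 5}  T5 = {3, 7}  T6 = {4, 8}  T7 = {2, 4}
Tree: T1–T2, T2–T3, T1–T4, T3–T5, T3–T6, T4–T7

Yes; width 1.

Vertex coverage: the bags together contain {1, 2, 3, 4, 5, 6, 7, 8}, the full vertex set. Edge coverage: each edge of G has both endpoints in at least one bag. Running intersection: for every vertex, the bags containing it form a connected subtree. All three properties hold, so this is a valid tree decomposition of width max|bag| − 1 = 1, and hence tw(G) ≤ 1.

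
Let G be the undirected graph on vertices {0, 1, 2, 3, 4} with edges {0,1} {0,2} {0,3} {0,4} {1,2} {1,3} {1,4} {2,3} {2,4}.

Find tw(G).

A width-3 tree decomposition is:
Bags: B1 = {0, 1, 2, 4}  B2 = {0, 1, 2, 3}
Tree: B1–B2
The largest bag has 4 vertices, giving width 3; this decomposition certifies tw(G) ≤ 3. Conversely, {0, 1, 2, 3} is a clique of size 4, and the vertices of any clique must share a bag in every tree decomposition; so some bag has ≥ 4 vertices and tw(G) ≥ 3. The upper and lower bounds meet at 3, so that is the treewidth.

3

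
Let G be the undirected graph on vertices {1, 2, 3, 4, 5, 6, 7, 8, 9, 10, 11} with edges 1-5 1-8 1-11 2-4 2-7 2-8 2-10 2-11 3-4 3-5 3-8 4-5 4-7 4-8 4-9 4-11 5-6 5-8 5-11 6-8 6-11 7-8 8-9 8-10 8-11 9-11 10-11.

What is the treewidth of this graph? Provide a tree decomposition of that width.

Treewidth 3.
Bags: B1 = {4, 5, 8, 11}  B2 = {2, 4, 8, 11}  B3 = {5, 6, 8, 11}  B4 = {3, 4, 5, 8}  B5 = {1, 5, 8, 11}  B6 = {4, 8, 9, 11}  B7 = {2, 4, 7, 8}  B8 = {2, 8, 10, 11}
Tree: B1–B2, B1–B3, B1–B4, B1–B5, B1–B6, B2–B7, B2–B8

Every bag has size at most 4, so the width is 4 − 1 = 3 and tw(G) ≤ 3. For the lower bound, the 4 vertices {1, 5, 8, 11} are pairwise adjacent, and any tree decomposition puts a clique entirely inside one bag — forcing width ≥ 3. Combining the bounds, tw(G) = 3.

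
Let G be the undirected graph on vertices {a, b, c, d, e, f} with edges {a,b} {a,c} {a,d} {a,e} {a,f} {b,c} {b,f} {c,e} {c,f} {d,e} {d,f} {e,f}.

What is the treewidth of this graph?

A width-3 tree decomposition is:
Bags: B1 = {a, d, e, f}  B2 = {a, c, e, f}  B3 = {a, b, c, f}
Tree: B1–B2, B2–B3
Each bag holds 4 vertices, so the decomposition has width 3, which upper-bounds the treewidth. For the lower bound, the 4 vertices {a, d, e, f} are pairwise adjacent, and any tree decomposition puts a clique entirely inside one bag — forcing width ≥ 3. Therefore the treewidth is 3.

3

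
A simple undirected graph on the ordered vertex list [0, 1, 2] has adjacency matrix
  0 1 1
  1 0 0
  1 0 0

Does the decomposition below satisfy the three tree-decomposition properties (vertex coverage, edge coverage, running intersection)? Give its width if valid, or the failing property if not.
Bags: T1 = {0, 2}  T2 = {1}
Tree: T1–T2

A tree decomposition must satisfy three properties: every vertex lies in some bag; for every edge, both endpoints lie together in some bag; and for every vertex, the bags containing it form a connected subtree. Here edge (0,1) lies in no bag, so the decomposition is invalid.

No — edge (0,1) lies in no bag.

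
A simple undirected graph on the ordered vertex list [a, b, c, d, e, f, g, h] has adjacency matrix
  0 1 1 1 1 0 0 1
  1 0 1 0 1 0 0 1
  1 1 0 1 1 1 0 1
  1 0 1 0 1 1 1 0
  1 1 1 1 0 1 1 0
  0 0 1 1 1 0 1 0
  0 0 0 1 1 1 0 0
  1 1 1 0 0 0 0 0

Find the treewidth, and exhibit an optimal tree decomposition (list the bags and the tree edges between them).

The largest bag has 4 vertices, giving width 3; this decomposition certifies tw(G) ≤ 3. Conversely, {d, e, f, g} is a clique of size 4, and the vertices of any clique must share a bag in every tree decomposition; so some bag has ≥ 4 vertices and tw(G) ≥ 3. The upper and lower bounds meet at 3, so that is the treewidth.

Treewidth 3.
Bags: B1 = {a, c, d, e}  B2 = {a, b, c, e}  B3 = {c, d, e, f}  B4 = {d, e, f, g}  B5 = {a, b, c, h}
Tree: B1–B2, B1–B3, B3–B4, B2–B5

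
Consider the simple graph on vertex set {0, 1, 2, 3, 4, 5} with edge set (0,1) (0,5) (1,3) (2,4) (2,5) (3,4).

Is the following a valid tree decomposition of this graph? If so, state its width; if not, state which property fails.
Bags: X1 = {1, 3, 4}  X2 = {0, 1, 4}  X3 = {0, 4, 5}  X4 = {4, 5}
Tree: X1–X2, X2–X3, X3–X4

A tree decomposition must satisfy three properties: every vertex lies in some bag; for every edge, both endpoints lie together in some bag; and for every vertex, the bags containing it form a connected subtree. Here vertex 2 appears in no bag, so the decomposition is invalid.

No — vertex 2 appears in no bag.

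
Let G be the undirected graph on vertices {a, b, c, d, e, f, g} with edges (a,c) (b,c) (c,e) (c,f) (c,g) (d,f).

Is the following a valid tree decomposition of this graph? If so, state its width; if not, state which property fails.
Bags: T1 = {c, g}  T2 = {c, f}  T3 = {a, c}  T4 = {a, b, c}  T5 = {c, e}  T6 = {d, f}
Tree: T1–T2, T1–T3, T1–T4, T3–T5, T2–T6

No — bags containing vertex a are not connected in the tree.

A tree decomposition must satisfy three properties: every vertex lies in some bag; for every edge, both endpoints lie together in some bag; and for every vertex, the bags containing it form a connected subtree. Here bags containing vertex a are not connected in the tree, so the decomposition is invalid.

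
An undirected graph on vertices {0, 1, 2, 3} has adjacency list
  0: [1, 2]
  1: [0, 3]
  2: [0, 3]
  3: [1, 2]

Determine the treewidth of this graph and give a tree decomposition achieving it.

Treewidth 2.
One optimal decomposition is:
Bags: B1 = {1, 2, 3}  B2 = {0, 1, 2}
Tree: B1–B2

Each bag holds 3 vertices, so the decomposition has width 2, which upper-bounds the treewidth. The edges 2–3–1–0–2 form a cycle, so G is not a tree and its treewidth is at least 2. The upper and lower bounds meet at 2, so that is the treewidth.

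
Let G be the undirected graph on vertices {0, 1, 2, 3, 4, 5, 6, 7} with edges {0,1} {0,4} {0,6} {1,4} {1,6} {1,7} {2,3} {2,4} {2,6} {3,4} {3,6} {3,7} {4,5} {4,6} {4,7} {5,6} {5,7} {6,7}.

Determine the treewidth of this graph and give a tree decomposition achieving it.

The largest bag has 4 vertices, giving width 3; this decomposition certifies tw(G) ≤ 3. Conversely, {0, 1, 4, 6} is a clique of size 4, and the vertices of any clique must share a bag in every tree decomposition; so some bag has ≥ 4 vertices and tw(G) ≥ 3. Combining the bounds, tw(G) = 3.

Treewidth 3.
One optimal decomposition is:
Bags: B1 = {3, 4, 6, 7}  B2 = {1, 4, 6, 7}  B3 = {2, 3, 4, 6}  B4 = {0, 1, 4, 6}  B5 = {4, 5, 6, 7}
Tree: B1–B2, B1–B3, B2–B4, B2–B5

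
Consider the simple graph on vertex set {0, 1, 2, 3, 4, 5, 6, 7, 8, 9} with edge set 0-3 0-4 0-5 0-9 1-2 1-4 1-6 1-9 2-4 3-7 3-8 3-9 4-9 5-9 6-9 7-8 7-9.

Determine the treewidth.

A width-2 tree decomposition is:
Bags: B1 = {0, 5, 9}  B2 = {0, 3, 9}  B3 = {0, 4, 9}  B4 = {1, 4, 9}  B5 = {3, 7, 9}  B6 = {1, 6, 9}  B7 = {1, 2, 4}  B8 = {3, 7, 8}
Tree: B1–B2, B2–B3, B3–B4, B2–B5, B4–B6, B4–B7, B5–B8
Each bag holds 3 vertices, so the decomposition has width 2, which upper-bounds the treewidth. Conversely, {3, 7, 8} is a clique of size 3, and the vertices of any clique must share a bag in every tree decomposition; so some bag has ≥ 3 vertices and tw(G) ≥ 2. The upper and lower bounds meet at 2, so that is the treewidth.

2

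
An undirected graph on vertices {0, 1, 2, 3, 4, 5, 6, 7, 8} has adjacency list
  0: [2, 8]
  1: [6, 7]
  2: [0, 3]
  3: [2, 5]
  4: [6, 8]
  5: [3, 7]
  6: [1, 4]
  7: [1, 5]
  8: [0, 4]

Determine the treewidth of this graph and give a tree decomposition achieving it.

Each bag holds 3 vertices, so the decomposition has width 2, which upper-bounds the treewidth. For the lower bound, G contains the cycle 3–5–7–1–6–4–8–0–2–3, so G is not a forest; only forests have treewidth ≤ 1, hence tw(G) ≥ 2. Hence tw(G) = 2 exactly.

Treewidth 2.
One such decomposition:
Bags: B1 = {3, 5, 7}  B2 = {1, 3, 7}  B3 = {1, 3, 6}  B4 = {3, 4, 6}  B5 = {3, 4, 8}  B6 = {0, 3, 8}  B7 = {0, 2, 3}
Tree: B1–B2, B2–B3, B3–B4, B4–B5, B5–B6, B6–B7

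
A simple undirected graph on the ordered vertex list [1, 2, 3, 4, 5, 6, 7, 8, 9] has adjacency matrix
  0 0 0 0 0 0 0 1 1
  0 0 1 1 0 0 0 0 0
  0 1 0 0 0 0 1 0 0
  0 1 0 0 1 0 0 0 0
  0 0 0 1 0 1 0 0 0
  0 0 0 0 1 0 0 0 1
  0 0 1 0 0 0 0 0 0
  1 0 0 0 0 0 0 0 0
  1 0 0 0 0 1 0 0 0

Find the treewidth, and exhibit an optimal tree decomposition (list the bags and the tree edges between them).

Treewidth 1.
One such decomposition:
Bags: B1 = {1, 8}  B2 = {1, 9}  B3 = {6, 9}  B4 = {5, 6}  B5 = {4, 5}  B6 = {2, 4}  B7 = {2, 3}  B8 = {3, 7}
Tree: B1–B2, B2–B3, B3–B4, B4–B5, B5–B6, B6–B7, B7–B8

Every bag has size at most 2, so the width is 2 − 1 = 1 and tw(G) ≤ 1. Any graph with an edge has treewidth ≥ 1, and G has the edge 8–1. Therefore the treewidth is 1.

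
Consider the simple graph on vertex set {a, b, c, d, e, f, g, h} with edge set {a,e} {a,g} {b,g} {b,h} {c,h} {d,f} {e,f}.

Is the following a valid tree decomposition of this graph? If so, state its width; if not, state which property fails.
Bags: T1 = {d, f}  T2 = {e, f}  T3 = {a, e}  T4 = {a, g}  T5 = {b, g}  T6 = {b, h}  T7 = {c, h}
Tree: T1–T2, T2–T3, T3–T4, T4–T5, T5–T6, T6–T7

Yes; width 1.

Checking the three conditions: (i) the bags cover all of {a, b, c, d, e, f, g, h}; (ii) for each edge, some bag contains both endpoints; (iii) the bags containing any fixed vertex form a subtree. All hold, so the decomposition is valid with width 2 − 1 = 1.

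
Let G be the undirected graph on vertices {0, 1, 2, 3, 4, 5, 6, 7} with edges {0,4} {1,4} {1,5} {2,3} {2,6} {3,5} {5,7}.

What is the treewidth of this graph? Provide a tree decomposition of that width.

The largest bag has 2 vertices, giving width 1; this decomposition certifies tw(G) ≤ 1. Any graph with an edge has treewidth ≥ 1, and G has the edge 5–3. The upper and lower bounds meet at 1, so that is the treewidth.

Treewidth 1.
Bags: B1 = {3, 5}  B2 = {2, 3}  B3 = {2, 6}  B4 = {1, 5}  B5 = {1, 4}  B6 = {0, 4}  B7 = {5, 7}
Tree: B1–B2, B2–B3, B1–B4, B4–B5, B5–B6, B4–B7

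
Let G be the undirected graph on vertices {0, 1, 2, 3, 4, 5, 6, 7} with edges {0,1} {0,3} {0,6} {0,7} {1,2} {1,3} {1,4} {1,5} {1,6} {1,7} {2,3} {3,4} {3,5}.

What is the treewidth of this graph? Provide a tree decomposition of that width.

Treewidth 2.
Bags: B1 = {1, 3, 5}  B2 = {0, 1, 3}  B3 = {0, 1, 7}  B4 = {1, 3, 4}  B5 = {0, 1, 6}  B6 = {1, 2, 3}
Tree: B1–B2, B2–B3, B1–B4, B3–B5, B4–B6

The largest bag has 3 vertices, giving width 2; this decomposition certifies tw(G) ≤ 2. For the lower bound, the 3 vertices {0, 1, 3} are pairwise adjacent, and any tree decomposition puts a clique entirely inside one bag — forcing width ≥ 2. The upper and lower bounds meet at 2, so that is the treewidth.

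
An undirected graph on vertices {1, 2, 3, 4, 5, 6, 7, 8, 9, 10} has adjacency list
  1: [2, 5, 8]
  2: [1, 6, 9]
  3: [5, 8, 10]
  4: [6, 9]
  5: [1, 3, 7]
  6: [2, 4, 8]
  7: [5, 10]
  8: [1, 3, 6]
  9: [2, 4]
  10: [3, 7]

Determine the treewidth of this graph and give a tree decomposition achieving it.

Treewidth 2.
One such decomposition:
Bags: B1 = {5, 7, 10}  B2 = {3, 5, 10}  B3 = {1, 3, 5}  B4 = {1, 3, 8}  B5 = {1, 2, 8}  B6 = {2, 6, 8}  B7 = {2, 6, 9}  B8 = {4, 6, 9}
Tree: B1–B2, B2–B3, B3–B4, B4–B5, B5–B6, B6–B7, B7–B8

Each bag holds 3 vertices, so the decomposition has width 2, which upper-bounds the treewidth. Since 7–10–3–5–7 is a cycle in G, G is not acyclic. Forests are exactly the graphs of treewidth ≤ 1, so tw(G) ≥ 2. Hence tw(G) = 2 exactly.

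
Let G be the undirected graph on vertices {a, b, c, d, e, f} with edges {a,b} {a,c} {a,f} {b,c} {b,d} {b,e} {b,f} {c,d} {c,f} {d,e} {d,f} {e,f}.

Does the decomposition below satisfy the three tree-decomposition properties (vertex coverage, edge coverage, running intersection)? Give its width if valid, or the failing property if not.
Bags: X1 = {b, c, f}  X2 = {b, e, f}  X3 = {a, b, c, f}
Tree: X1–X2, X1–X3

A tree decomposition must satisfy three properties: every vertex lies in some bag; for every edge, both endpoints lie together in some bag; and for every vertex, the bags containing it form a connected subtree. Here vertex d appears in no bag, so the decomposition is invalid.

No — vertex d appears in no bag.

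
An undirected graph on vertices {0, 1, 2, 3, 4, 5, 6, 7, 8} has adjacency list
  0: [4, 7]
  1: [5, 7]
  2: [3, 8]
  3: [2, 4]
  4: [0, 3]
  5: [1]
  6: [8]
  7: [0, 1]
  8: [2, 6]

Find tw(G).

A width-1 tree decomposition is:
Bags: B1 = {6, 8}  B2 = {2, 8}  B3 = {2, 3}  B4 = {3, 4}  B5 = {0, 4}  B6 = {0, 7}  B7 = {1, 7}  B8 = {1, 5}
Tree: B1–B2, B2–B3, B3–B4, B4–B5, B5–B6, B6–B7, B7–B8
Every bag has size at most 2, so the width is 2 − 1 = 1 and tw(G) ≤ 1. Since G has at least one edge (e.g. 6–8), it is not an edgeless graph, so tw(G) ≥ 1. Hence tw(G) = 1 exactly.

1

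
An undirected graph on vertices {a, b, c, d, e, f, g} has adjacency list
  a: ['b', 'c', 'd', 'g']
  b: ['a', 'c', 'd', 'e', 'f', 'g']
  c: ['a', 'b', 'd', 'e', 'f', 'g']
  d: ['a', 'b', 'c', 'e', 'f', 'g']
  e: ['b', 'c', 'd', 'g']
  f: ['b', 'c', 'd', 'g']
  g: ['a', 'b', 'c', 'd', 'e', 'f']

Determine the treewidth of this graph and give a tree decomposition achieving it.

Treewidth 4.
One such decomposition:
Bags: B1 = {b, c, d, e, g}  B2 = {b, c, d, f, g}  B3 = {a, b, c, d, g}
Tree: B1–B2, B2–B3

Each bag holds 5 vertices, so the decomposition has width 4, which upper-bounds the treewidth. On the other hand G contains the 5-clique {b, c, d, e, g}. A clique must lie in a single bag of any decomposition, so no decomposition can have width below 4. Combining the bounds, tw(G) = 4.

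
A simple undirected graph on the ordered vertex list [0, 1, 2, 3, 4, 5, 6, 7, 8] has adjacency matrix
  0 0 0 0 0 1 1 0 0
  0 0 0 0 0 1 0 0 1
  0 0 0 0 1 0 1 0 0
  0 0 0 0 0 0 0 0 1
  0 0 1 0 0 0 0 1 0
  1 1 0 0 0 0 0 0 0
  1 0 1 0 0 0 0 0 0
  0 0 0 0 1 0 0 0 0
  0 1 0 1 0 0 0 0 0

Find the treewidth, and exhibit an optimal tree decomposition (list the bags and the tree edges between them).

Treewidth 1.
Bags: B1 = {4, 7}  B2 = {2, 4}  B3 = {2, 6}  B4 = {0, 6}  B5 = {0, 5}  B6 = {1, 5}  B7 = {1, 8}  B8 = {3, 8}
Tree: B1–B2, B2–B3, B3–B4, B4–B5, B5–B6, B6–B7, B7–B8

Every bag has size at most 2, so the width is 2 − 1 = 1 and tw(G) ≤ 1. Since G has at least one edge (e.g. 7–4), it is not an edgeless graph, so tw(G) ≥ 1. Combining the bounds, tw(G) = 1.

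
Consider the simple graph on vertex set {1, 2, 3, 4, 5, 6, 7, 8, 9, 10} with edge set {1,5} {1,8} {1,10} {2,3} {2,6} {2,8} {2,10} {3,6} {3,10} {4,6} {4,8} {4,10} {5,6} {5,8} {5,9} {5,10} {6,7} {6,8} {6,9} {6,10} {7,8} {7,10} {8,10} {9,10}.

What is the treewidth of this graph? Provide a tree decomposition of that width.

Each bag holds 4 vertices, so the decomposition has width 3, which upper-bounds the treewidth. Conversely, {1, 5, 8, 10} is a clique of size 4, and the vertices of any clique must share a bag in every tree decomposition; so some bag has ≥ 4 vertices and tw(G) ≥ 3. Therefore the treewidth is 3.

Treewidth 3.
One optimal decomposition is:
Bags: B1 = {5, 6, 8, 10}  B2 = {1, 5, 8, 10}  B3 = {2, 6, 8, 10}  B4 = {6, 7, 8, 10}  B5 = {2, 3, 6, 10}  B6 = {5, 6, 9, 10}  B7 = {4, 6, 8, 10}
Tree: B1–B2, B1–B3, B3–B4, B3–B5, B1–B6, B1–B7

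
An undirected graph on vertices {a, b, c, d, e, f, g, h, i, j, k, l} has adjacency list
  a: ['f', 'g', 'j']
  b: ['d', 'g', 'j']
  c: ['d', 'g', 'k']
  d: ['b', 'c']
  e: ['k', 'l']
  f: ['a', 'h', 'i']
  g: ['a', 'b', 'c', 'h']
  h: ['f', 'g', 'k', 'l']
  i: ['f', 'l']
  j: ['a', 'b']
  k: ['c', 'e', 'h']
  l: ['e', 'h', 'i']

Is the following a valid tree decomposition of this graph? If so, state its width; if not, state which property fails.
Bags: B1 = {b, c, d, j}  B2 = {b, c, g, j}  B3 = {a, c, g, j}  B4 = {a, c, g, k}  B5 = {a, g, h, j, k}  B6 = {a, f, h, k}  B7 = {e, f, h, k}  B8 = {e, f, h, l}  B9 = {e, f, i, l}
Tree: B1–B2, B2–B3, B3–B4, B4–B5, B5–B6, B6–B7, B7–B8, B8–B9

A tree decomposition must satisfy three properties: every vertex lies in some bag; for every edge, both endpoints lie together in some bag; and for every vertex, the bags containing it form a connected subtree. Here bags containing vertex j are not connected in the tree, so the decomposition is invalid.

No — bags containing vertex j are not connected in the tree.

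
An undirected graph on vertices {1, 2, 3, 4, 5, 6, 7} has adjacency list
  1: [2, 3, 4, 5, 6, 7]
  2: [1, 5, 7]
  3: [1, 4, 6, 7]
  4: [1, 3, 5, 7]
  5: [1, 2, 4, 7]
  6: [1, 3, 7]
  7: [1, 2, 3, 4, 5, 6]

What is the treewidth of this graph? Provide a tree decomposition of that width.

Every bag has size at most 4, so the width is 4 − 1 = 3 and tw(G) ≤ 3. On the other hand G contains the 4-clique {1, 2, 5, 7}. A clique must lie in a single bag of any decomposition, so no decomposition can have width below 3. The upper and lower bounds meet at 3, so that is the treewidth.

Treewidth 3.
One such decomposition:
Bags: B1 = {1, 4, 5, 7}  B2 = {1, 3, 4, 7}  B3 = {1, 2, 5, 7}  B4 = {1, 3, 6, 7}
Tree: B1–B2, B1–B3, B2–B4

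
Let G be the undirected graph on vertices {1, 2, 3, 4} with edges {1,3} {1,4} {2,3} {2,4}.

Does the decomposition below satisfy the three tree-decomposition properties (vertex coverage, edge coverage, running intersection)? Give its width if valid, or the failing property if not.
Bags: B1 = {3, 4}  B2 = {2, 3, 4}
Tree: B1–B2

A tree decomposition must satisfy three properties: every vertex lies in some bag; for every edge, both endpoints lie together in some bag; and for every vertex, the bags containing it form a connected subtree. Here vertex 1 appears in no bag, so the decomposition is invalid.

No — vertex 1 appears in no bag.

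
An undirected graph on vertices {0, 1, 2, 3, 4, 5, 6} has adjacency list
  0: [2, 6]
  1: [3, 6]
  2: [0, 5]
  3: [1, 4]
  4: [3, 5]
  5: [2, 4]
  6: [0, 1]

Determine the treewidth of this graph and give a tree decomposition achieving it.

Every bag has size at most 3, so the width is 3 − 1 = 2 and tw(G) ≤ 2. For the lower bound, G contains the cycle 5–2–0–6–1–3–4–5, so G is not a forest; only forests have treewidth ≤ 1, hence tw(G) ≥ 2. Hence tw(G) = 2 exactly.

Treewidth 2.
One optimal decomposition is:
Bags: B1 = {0, 2, 5}  B2 = {0, 5, 6}  B3 = {1, 5, 6}  B4 = {1, 3, 5}  B5 = {3, 4, 5}
Tree: B1–B2, B2–B3, B3–B4, B4–B5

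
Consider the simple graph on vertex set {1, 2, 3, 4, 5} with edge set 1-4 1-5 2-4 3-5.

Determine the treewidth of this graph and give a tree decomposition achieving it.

Treewidth 1.
Bags: B1 = {2, 4}  B2 = {1, 4}  B3 = {1, 5}  B4 = {3, 5}
Tree: B1–B2, B2–B3, B3–B4

The largest bag has 2 vertices, giving width 1; this decomposition certifies tw(G) ≤ 1. Any graph with an edge has treewidth ≥ 1, and G has the edge 2–4. Hence tw(G) = 1 exactly.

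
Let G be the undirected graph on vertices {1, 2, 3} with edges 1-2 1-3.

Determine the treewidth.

A width-1 tree decomposition is:
Bags: B1 = {1, 2}  B2 = {1, 3}
Tree: B1–B2
Every bag has size at most 2, so the width is 2 − 1 = 1 and tw(G) ≤ 1. Any graph with an edge has treewidth ≥ 1, and G has the edge 1–2. The upper and lower bounds meet at 1, so that is the treewidth.

1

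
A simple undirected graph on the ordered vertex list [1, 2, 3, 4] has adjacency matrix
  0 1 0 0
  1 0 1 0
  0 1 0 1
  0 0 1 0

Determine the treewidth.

1

A width-1 tree decomposition is:
Bags: B1 = {3, 4}  B2 = {2, 3}  B3 = {1, 2}
Tree: B1–B2, B2–B3
The largest bag has 2 vertices, giving width 1; this decomposition certifies tw(G) ≤ 1. Since G has at least one edge (e.g. 4–3), it is not an edgeless graph, so tw(G) ≥ 1. The upper and lower bounds meet at 1, so that is the treewidth.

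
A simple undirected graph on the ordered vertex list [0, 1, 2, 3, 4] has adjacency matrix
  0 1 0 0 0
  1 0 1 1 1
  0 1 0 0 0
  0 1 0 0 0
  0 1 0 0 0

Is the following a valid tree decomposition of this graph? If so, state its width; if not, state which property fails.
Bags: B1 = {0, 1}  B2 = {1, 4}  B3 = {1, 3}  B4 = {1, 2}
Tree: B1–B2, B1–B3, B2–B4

Yes; width 1.

Vertex coverage: the bags together contain {0, 1, 2, 3, 4}, the full vertex set. Edge coverage: each edge of G has both endpoints in at least one bag. Running intersection: for every vertex, the bags containing it form a connected subtree. All three properties hold, so this is a valid tree decomposition of width max|bag| − 1 = 1, and hence tw(G) ≤ 1.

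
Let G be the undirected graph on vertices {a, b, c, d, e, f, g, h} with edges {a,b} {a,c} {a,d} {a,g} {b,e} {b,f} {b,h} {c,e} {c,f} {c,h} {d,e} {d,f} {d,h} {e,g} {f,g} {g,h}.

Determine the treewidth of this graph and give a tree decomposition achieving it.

Every bag has size at most 5, so the width is 5 − 1 = 4 and tw(G) ≤ 4. For the lower bound: the 5 vertex sets {g,h}, {c,f}, {a,d}, {e}, {b} are disjoint, each induces a connected subgraph, and every pair is joined by at least one edge of G. Contracting each set to a single vertex therefore yields K_{5} as a minor, and since treewidth is minor-monotone, tw(G) ≥ tw(K_{5}) = 4. Hence tw(G) = 4 exactly.

Treewidth 4.
One optimal decomposition is:
Bags: B1 = {a, e, f, g, h}  B2 = {a, c, e, f, h}  B3 = {a, d, e, f, h}  B4 = {a, b, e, f, h}
Tree: B1–B2, B2–B3, B3–B4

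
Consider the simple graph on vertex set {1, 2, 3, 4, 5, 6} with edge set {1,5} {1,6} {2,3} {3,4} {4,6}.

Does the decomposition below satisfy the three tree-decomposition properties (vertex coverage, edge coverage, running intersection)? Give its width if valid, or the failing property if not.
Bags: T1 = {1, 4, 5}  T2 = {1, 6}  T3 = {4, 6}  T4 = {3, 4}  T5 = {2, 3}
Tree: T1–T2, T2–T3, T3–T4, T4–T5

No — bags containing vertex 4 are not connected in the tree.

A tree decomposition must satisfy three properties: every vertex lies in some bag; for every edge, both endpoints lie together in some bag; and for every vertex, the bags containing it form a connected subtree. Here bags containing vertex 4 are not connected in the tree, so the decomposition is invalid.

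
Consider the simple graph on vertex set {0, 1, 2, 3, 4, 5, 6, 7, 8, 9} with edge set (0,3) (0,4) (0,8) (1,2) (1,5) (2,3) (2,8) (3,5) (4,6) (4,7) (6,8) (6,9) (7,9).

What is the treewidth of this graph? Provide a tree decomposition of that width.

Each bag holds 3 vertices, so the decomposition has width 2, which upper-bounds the treewidth. For the lower bound, G contains the cycle 7–9–6–4–7, so G is not a forest; only forests have treewidth ≤ 1, hence tw(G) ≥ 2. Hence tw(G) = 2 exactly.

Treewidth 2.
One optimal decomposition is:
Bags: B1 = {4, 7, 9}  B2 = {4, 6, 9}  B3 = {0, 4, 6}  B4 = {0, 6, 8}  B5 = {0, 3, 8}  B6 = {2, 3, 8}  B7 = {2, 3, 5}  B8 = {1, 2, 5}
Tree: B1–B2, B2–B3, B3–B4, B4–B5, B5–B6, B6–B7, B7–B8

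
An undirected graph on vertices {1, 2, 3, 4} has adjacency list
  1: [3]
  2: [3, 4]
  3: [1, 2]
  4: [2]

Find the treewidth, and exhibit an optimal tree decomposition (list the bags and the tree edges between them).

Treewidth 1.
One such decomposition:
Bags: B1 = {2, 4}  B2 = {2, 3}  B3 = {1, 3}
Tree: B1–B2, B2–B3

Every bag has size at most 2, so the width is 2 − 1 = 1 and tw(G) ≤ 1. Since G has at least one edge (e.g. 2–4), it is not an edgeless graph, so tw(G) ≥ 1. Therefore the treewidth is 1.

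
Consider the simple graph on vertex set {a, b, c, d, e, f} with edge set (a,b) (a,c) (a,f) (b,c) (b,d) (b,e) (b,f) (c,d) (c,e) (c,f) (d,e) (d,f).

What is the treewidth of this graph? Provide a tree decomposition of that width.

Each bag holds 4 vertices, so the decomposition has width 3, which upper-bounds the treewidth. Conversely, {b, c, d, e} is a clique of size 4, and the vertices of any clique must share a bag in every tree decomposition; so some bag has ≥ 4 vertices and tw(G) ≥ 3. Combining the bounds, tw(G) = 3.

Treewidth 3.
One optimal decomposition is:
Bags: B1 = {b, c, d, f}  B2 = {b, c, d, e}  B3 = {a, b, c, f}
Tree: B1–B2, B1–B3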